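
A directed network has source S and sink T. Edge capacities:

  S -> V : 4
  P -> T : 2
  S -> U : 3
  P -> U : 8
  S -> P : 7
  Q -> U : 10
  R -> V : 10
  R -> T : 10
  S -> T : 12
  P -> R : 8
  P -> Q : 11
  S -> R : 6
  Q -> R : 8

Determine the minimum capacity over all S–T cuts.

Augment S→T: bottleneck 12, flow now 12.
Augment S→P→T: bottleneck 2, flow now 14.
Augment S→R→T: bottleneck 6, flow now 20.
Augment S→P→R→T: bottleneck 4, flow now 24.
No augmenting path remains; maximum flow = 24.
By max-flow min-cut, the minimum cut capacity equals the max flow.
In the residual graph, reachable from S: {S, P, Q, R, U, V}.
Min-cut edges: S→T (12), P→T (2), R→T (10); capacity 12 + 2 + 10 = 24.

24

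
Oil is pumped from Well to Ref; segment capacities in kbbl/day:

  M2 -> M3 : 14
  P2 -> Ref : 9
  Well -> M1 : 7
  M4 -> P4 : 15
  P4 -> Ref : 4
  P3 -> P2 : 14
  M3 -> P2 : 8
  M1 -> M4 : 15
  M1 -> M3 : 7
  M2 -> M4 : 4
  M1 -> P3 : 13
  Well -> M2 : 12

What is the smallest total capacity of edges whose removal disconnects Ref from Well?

Augment Well→M1→M3→P2→Ref: bottleneck 7, flow now 7.
Augment Well→M2→M3→P2→Ref: bottleneck 1, flow now 8.
Augment Well→M2→M4→P4→Ref: bottleneck 4, flow now 12.
Augment Well→M2→M3→M1→P3→P2→Ref: bottleneck 1, flow now 13. (uses reverse residual edge)
No augmenting path remains; maximum flow = 13.
By max-flow min-cut, the minimum cut capacity equals the max flow.
In the residual graph, reachable from Well: {Well, M1, M2, M3, P3, M4, P2, P4}.
Min-cut edges: P2→Ref (9), P4→Ref (4); capacity 9 + 4 = 13.

13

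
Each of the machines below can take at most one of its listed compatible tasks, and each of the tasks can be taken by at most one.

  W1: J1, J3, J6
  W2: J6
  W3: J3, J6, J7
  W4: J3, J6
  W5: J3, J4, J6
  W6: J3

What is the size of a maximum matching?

Unit-capacity flow: source→left, listed edges, right→sink; max matching = max flow.
Augmenting path W1→J1 (+1); matched 1.
Augmenting path W2→J6 (+1); matched 2.
Augmenting path W3→J3 (+1); matched 3.
Augmenting path W5→J4 (+1); matched 4.
Augmenting path W4→J3→W3→J7 (+1); matched 5.
No augmenting path remains; maximum matching = 5.
König certificate: {W1, W3, W5, J3, J6} is a vertex cover of size 5 (every listed pair touches it), so no matching can be larger.

5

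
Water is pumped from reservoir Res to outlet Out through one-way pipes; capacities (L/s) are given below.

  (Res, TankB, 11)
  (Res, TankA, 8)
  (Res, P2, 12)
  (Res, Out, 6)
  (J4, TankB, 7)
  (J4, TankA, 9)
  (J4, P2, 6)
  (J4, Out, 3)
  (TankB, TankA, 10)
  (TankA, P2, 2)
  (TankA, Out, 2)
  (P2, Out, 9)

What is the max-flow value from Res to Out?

Augment Res→Out: bottleneck 6, flow now 6.
Augment Res→TankA→Out: bottleneck 2, flow now 8.
Augment Res→P2→Out: bottleneck 9, flow now 17.
No augmenting path remains; maximum flow = 17.
In the residual graph, reachable from Res: {Res, TankB, TankA, P2}.
Min-cut edges: Res→Out (6), TankA→Out (2), P2→Out (9); capacity 6 + 2 + 9 = 17.
This cut is saturated, so no flow can exceed 17.

17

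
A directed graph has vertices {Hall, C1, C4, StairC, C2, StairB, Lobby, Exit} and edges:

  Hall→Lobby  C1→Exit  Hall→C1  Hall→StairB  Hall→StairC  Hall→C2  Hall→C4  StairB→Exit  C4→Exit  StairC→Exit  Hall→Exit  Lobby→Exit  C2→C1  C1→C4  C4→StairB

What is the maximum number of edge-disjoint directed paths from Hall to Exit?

6

Assign every edge capacity 1; by Menger, the answer equals the max flow.
Path Hall→Exit (+1); total 1.
Path Hall→C1→Exit (+1); total 2.
Path Hall→C4→Exit (+1); total 3.
Path Hall→StairC→Exit (+1); total 4.
Path Hall→StairB→Exit (+1); total 5.
Path Hall→Lobby→Exit (+1); total 6.
No residual Hall→Exit path; max flow = 6.
Certifying cut of size 6: {C1→Exit, C4→Exit, Hall→Exit, Hall→Lobby, Hall→StairC, StairB→Exit}.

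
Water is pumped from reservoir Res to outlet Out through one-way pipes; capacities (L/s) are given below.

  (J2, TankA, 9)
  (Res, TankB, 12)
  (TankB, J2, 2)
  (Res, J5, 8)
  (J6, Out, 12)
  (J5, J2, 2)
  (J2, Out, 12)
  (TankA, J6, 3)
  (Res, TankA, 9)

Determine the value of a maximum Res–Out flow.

7

Augment Res→J5→J2→Out: bottleneck 2, flow now 2.
Augment Res→TankA→J6→Out: bottleneck 3, flow now 5.
Augment Res→TankB→J2→Out: bottleneck 2, flow now 7.
No augmenting path remains; maximum flow = 7.
In the residual graph, reachable from Res: {Res, J5, TankA, TankB}.
Min-cut edges: J5→J2 (2), TankA→J6 (3), TankB→J2 (2); capacity 2 + 3 + 2 = 7.
This cut is saturated, so no flow can exceed 7.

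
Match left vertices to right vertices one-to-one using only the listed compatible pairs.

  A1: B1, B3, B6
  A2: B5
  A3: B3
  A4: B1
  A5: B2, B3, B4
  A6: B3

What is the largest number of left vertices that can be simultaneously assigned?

Unit-capacity flow: source→left, listed edges, right→sink; max matching = max flow.
Augmenting path A1→B1 (+1); matched 1.
Augmenting path A2→B5 (+1); matched 2.
Augmenting path A3→B3 (+1); matched 3.
Augmenting path A5→B2 (+1); matched 4.
Augmenting path A4→B1→A1→B6 (+1); matched 5.
No augmenting path remains; maximum matching = 5.
König certificate: {A1, A2, A4, A5, B3} is a vertex cover of size 5 (every listed pair touches it), so no matching can be larger.

5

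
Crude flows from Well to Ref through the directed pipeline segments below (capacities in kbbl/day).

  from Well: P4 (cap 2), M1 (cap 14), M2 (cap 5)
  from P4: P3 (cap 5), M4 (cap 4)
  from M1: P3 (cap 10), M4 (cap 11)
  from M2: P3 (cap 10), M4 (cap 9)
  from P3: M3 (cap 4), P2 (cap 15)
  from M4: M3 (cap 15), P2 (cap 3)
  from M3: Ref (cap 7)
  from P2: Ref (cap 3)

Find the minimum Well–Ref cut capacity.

Augment Well→P4→P3→M3→Ref: bottleneck 2, flow now 2.
Augment Well→M1→P3→M3→Ref: bottleneck 2, flow now 4.
Augment Well→M1→P3→P2→Ref: bottleneck 3, flow now 7.
Augment Well→M1→M4→M3→Ref: bottleneck 3, flow now 10.
No augmenting path remains; maximum flow = 10.
By max-flow min-cut, the minimum cut capacity equals the max flow.
In the residual graph, reachable from Well: {Well, P4, M1, M2, P3, M4, M3, P2}.
Min-cut edges: M3→Ref (7), P2→Ref (3); capacity 7 + 3 = 10.

10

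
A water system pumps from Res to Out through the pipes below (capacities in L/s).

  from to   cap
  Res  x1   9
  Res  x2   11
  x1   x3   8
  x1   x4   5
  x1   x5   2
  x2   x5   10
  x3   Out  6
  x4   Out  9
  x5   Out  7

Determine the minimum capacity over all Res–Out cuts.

Augment Res→x1→x3→Out: bottleneck 6, flow now 6.
Augment Res→x1→x4→Out: bottleneck 3, flow now 9.
Augment Res→x2→x5→Out: bottleneck 7, flow now 16.
No augmenting path remains; maximum flow = 16.
By max-flow min-cut, the minimum cut capacity equals the max flow.
In the residual graph, reachable from Res: {Res, x2, x5}.
Min-cut edges: Res→x1 (9), x5→Out (7); capacity 9 + 7 = 16.

16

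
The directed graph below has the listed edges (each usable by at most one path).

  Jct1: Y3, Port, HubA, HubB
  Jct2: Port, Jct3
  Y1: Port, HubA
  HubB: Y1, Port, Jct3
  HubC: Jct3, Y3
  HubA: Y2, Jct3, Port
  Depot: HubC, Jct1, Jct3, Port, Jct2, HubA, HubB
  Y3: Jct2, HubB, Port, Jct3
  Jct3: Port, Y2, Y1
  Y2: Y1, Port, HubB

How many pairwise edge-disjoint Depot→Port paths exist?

7

Assign every edge capacity 1; by Menger, the answer equals the max flow.
Path Depot→Port (+1); total 1.
Path Depot→Jct1→Port (+1); total 2.
Path Depot→HubA→Port (+1); total 3.
Path Depot→HubB→Port (+1); total 4.
Path Depot→Jct3→Port (+1); total 5.
Path Depot→Jct2→Port (+1); total 6.
Path Depot→HubC→Y3→Port (+1); total 7.
No residual Depot→Port path; max flow = 7.
Certifying cut of size 7: {Depot→HubA, Depot→HubB, Depot→HubC, Depot→Jct1, Depot→Jct2, Depot→Jct3, Depot→Port}.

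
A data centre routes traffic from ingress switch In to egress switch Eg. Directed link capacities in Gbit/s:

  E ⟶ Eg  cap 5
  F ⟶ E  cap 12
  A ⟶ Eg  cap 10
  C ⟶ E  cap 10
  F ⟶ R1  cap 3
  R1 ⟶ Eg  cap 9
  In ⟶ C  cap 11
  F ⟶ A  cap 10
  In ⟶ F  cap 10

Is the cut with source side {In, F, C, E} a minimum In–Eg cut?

No — its capacity is 18, but the minimum cut has capacity 15.

Given cut capacity: 10 + 3 + 5 = 18.
Augment In→F→E→Eg: bottleneck 5, flow now 5.
Augment In→F→A→Eg: bottleneck 5, flow now 10.
Augment In→C→E→F→A→Eg: bottleneck 5, flow now 15. (uses reverse residual edge)
No augmenting path remains; maximum flow = 15.
In the residual graph, reachable from In: {In, C, E}.
Min-cut edges: In→F (10), E→Eg (5); capacity 10 + 5 = 15.
Cut capacity 18 exceeds the max flow 15, so it is not minimum.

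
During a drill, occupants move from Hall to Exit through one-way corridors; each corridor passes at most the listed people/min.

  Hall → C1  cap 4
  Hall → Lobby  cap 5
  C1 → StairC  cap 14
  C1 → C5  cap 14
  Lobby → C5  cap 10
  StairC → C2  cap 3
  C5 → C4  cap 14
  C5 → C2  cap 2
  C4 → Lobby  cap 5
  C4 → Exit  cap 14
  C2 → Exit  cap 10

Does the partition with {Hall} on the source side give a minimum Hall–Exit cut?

Given cut capacity: 4 + 5 = 9.
Augment Hall→C1→StairC→C2→Exit: bottleneck 3, flow now 3.
Augment Hall→C1→C5→C4→Exit: bottleneck 1, flow now 4.
Augment Hall→Lobby→C5→C4→Exit: bottleneck 5, flow now 9.
No augmenting path remains; maximum flow = 9.
Cut capacity 9 equals the max flow, so it is a minimum cut.

Yes — it is a minimum cut (capacity 9).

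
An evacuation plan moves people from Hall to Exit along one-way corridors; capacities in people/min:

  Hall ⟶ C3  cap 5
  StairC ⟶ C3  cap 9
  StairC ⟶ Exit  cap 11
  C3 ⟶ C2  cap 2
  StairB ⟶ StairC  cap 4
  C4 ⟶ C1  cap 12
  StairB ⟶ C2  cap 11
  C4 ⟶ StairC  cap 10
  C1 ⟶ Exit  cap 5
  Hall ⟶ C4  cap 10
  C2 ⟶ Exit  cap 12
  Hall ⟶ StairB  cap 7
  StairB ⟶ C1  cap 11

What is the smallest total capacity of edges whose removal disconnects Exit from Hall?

19

Augment Hall→StairB→C1→Exit: bottleneck 5, flow now 5.
Augment Hall→StairB→StairC→Exit: bottleneck 2, flow now 7.
Augment Hall→C4→StairC→Exit: bottleneck 9, flow now 16.
Augment Hall→C3→C2→Exit: bottleneck 2, flow now 18.
Augment Hall→C4→C1→StairB→C2→Exit: bottleneck 1, flow now 19. (uses reverse residual edge)
No augmenting path remains; maximum flow = 19.
By max-flow min-cut, the minimum cut capacity equals the max flow.
In the residual graph, reachable from Hall: {Hall, C3}.
Min-cut edges: Hall→StairB (7), Hall→C4 (10), C3→C2 (2); capacity 7 + 10 + 2 = 19.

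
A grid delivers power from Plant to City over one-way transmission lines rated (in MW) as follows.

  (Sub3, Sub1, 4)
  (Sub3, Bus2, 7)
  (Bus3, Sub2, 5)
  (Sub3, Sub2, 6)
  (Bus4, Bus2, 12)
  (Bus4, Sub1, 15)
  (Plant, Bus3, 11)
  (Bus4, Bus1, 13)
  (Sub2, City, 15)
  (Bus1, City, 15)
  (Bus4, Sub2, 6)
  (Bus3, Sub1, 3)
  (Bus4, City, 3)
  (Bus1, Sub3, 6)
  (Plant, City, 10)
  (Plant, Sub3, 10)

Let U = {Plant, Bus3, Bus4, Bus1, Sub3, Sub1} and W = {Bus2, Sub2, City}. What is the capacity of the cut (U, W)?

Edges leaving {Plant, Bus3, Bus4, Bus1, Sub3, Sub1}: Plant→City (10), Bus3→Sub2 (5), Bus4→Bus2 (12), Bus4→Sub2 (6), Bus4→City (3), Bus1→City (15), Sub3→Bus2 (7), Sub3→Sub2 (6).
Cut capacity = 10 + 5 + 12 + 6 + 3 + 15 + 7 + 6 = 64.

64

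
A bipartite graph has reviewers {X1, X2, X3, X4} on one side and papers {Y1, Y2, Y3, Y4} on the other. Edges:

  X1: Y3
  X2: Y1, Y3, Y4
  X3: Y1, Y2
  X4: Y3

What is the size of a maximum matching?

3

Unit-capacity flow: source→left, listed edges, right→sink; max matching = max flow.
Augmenting path X1→Y3 (+1); matched 1.
Augmenting path X2→Y1 (+1); matched 2.
Augmenting path X3→Y2 (+1); matched 3.
No augmenting path remains; maximum matching = 3.
König certificate: {X2, X3, Y3} is a vertex cover of size 3 (every listed pair touches it), so no matching can be larger.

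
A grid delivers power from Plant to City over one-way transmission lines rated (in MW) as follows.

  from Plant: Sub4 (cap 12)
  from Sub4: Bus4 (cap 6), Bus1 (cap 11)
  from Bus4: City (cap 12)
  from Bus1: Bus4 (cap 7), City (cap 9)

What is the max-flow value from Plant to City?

Augment Plant→Sub4→Bus4→City: bottleneck 6, flow now 6.
Augment Plant→Sub4→Bus1→City: bottleneck 6, flow now 12.
No augmenting path remains; maximum flow = 12.
In the residual graph, reachable from Plant: {Plant}.
Min-cut edges: Plant→Sub4 (12); capacity 12 = 12.
This cut is saturated, so no flow can exceed 12.

12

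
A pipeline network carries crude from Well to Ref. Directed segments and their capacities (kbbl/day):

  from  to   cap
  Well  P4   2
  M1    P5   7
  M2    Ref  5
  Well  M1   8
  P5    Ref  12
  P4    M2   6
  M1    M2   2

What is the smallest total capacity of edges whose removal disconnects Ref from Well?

Augment Well→P4→M2→Ref: bottleneck 2, flow now 2.
Augment Well→M1→P5→Ref: bottleneck 7, flow now 9.
Augment Well→M1→M2→Ref: bottleneck 1, flow now 10.
No augmenting path remains; maximum flow = 10.
By max-flow min-cut, the minimum cut capacity equals the max flow.
In the residual graph, reachable from Well: {Well}.
Min-cut edges: Well→P4 (2), Well→M1 (8); capacity 2 + 8 = 10.

10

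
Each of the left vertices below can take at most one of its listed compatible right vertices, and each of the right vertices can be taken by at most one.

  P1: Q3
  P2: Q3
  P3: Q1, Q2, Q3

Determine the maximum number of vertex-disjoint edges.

2

Unit-capacity flow: source→left, listed edges, right→sink; max matching = max flow.
Augmenting path P1→Q3 (+1); matched 1.
Augmenting path P3→Q1 (+1); matched 2.
No augmenting path remains; maximum matching = 2.
König certificate: {P3, Q3} is a vertex cover of size 2 (every listed pair touches it), so no matching can be larger.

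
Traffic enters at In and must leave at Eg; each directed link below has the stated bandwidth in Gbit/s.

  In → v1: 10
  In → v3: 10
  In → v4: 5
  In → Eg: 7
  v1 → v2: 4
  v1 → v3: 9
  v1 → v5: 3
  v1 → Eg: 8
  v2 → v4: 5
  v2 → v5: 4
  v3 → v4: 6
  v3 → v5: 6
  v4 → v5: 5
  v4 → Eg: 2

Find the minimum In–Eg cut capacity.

17

Augment In→Eg: bottleneck 7, flow now 7.
Augment In→v1→Eg: bottleneck 8, flow now 15.
Augment In→v4→Eg: bottleneck 2, flow now 17.
No augmenting path remains; maximum flow = 17.
By max-flow min-cut, the minimum cut capacity equals the max flow.
In the residual graph, reachable from In: {In, v1, v2, v3, v4, v5}.
Min-cut edges: In→Eg (7), v1→Eg (8), v4→Eg (2); capacity 7 + 8 + 2 = 17.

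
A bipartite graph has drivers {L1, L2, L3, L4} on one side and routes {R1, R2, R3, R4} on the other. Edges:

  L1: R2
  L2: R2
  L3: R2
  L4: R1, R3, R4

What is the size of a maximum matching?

2

Unit-capacity flow: source→left, listed edges, right→sink; max matching = max flow.
Augmenting path L1→R2 (+1); matched 1.
Augmenting path L4→R1 (+1); matched 2.
No augmenting path remains; maximum matching = 2.
König certificate: {L4, R2} is a vertex cover of size 2 (every listed pair touches it), so no matching can be larger.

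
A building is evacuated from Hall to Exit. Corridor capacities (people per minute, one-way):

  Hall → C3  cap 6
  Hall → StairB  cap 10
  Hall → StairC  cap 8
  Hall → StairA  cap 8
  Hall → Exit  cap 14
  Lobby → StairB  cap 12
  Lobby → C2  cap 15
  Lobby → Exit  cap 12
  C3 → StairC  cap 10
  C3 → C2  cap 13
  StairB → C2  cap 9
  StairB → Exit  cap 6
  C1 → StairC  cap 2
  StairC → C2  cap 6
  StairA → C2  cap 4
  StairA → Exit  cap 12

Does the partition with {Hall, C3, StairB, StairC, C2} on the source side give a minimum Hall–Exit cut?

Given cut capacity: 8 + 14 + 6 = 28.
Augment Hall→Exit: bottleneck 14, flow now 14.
Augment Hall→StairB→Exit: bottleneck 6, flow now 20.
Augment Hall→StairA→Exit: bottleneck 8, flow now 28.
No augmenting path remains; maximum flow = 28.
Cut capacity 28 equals the max flow, so it is a minimum cut.

Yes — it is a minimum cut (capacity 28).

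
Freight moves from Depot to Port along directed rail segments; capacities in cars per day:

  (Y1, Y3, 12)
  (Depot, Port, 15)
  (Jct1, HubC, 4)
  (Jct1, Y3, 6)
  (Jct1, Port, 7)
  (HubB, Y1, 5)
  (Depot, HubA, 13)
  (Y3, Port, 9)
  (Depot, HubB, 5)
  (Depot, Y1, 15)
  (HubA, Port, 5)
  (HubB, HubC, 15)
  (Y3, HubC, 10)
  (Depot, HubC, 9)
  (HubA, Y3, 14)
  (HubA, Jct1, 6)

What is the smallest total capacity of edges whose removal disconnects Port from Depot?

35

Augment Depot→Port: bottleneck 15, flow now 15.
Augment Depot→HubA→Port: bottleneck 5, flow now 20.
Augment Depot→Y1→Y3→Port: bottleneck 9, flow now 29.
Augment Depot→HubA→Jct1→Port: bottleneck 6, flow now 35.
No augmenting path remains; maximum flow = 35.
By max-flow min-cut, the minimum cut capacity equals the max flow.
In the residual graph, reachable from Depot: {Depot, Y1, HubB, HubA, Y3, HubC}.
Min-cut edges: Depot→Port (15), HubA→Jct1 (6), HubA→Port (5), Y3→Port (9); capacity 15 + 6 + 5 + 9 = 35.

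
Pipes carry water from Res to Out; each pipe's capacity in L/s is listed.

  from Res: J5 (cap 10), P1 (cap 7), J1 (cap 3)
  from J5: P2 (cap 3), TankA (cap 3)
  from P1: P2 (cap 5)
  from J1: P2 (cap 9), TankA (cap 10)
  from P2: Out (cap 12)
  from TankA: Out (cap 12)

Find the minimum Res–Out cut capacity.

Augment Res→J5→P2→Out: bottleneck 3, flow now 3.
Augment Res→J5→TankA→Out: bottleneck 3, flow now 6.
Augment Res→P1→P2→Out: bottleneck 5, flow now 11.
Augment Res→J1→P2→Out: bottleneck 3, flow now 14.
No augmenting path remains; maximum flow = 14.
By max-flow min-cut, the minimum cut capacity equals the max flow.
In the residual graph, reachable from Res: {Res, J5, P1}.
Min-cut edges: Res→J1 (3), J5→P2 (3), J5→TankA (3), P1→P2 (5); capacity 3 + 3 + 3 + 5 = 14.

14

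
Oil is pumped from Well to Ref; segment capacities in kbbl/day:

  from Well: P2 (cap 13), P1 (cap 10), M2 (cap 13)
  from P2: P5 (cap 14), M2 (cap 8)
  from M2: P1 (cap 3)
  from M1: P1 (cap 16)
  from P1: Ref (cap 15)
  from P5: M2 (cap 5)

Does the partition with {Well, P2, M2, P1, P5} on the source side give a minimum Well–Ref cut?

No — its capacity is 15, but the minimum cut has capacity 13.

Given cut capacity: 15 = 15.
Augment Well→P1→Ref: bottleneck 10, flow now 10.
Augment Well→M2→P1→Ref: bottleneck 3, flow now 13.
No augmenting path remains; maximum flow = 13.
In the residual graph, reachable from Well: {Well, P2, M2, P5}.
Min-cut edges: Well→P1 (10), M2→P1 (3); capacity 10 + 3 = 13.
Cut capacity 15 exceeds the max flow 13, so it is not minimum.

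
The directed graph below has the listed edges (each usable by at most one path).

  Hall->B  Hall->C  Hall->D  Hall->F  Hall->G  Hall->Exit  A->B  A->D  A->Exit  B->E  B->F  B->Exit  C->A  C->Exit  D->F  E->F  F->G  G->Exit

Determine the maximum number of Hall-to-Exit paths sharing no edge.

Assign every edge capacity 1; by Menger, the answer equals the max flow.
Path Hall→Exit (+1); total 1.
Path Hall→B→Exit (+1); total 2.
Path Hall→C→Exit (+1); total 3.
Path Hall→G→Exit (+1); total 4.
No residual Hall→Exit path; max flow = 4.
Certifying cut of size 4: {G→Exit, Hall→B, Hall→C, Hall→Exit}.

4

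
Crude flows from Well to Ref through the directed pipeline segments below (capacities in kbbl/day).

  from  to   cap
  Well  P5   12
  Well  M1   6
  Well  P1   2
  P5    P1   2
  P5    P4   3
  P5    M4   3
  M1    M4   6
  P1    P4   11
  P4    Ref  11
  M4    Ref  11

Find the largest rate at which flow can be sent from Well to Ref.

16

Augment Well→P5→P4→Ref: bottleneck 3, flow now 3.
Augment Well→P5→M4→Ref: bottleneck 3, flow now 6.
Augment Well→M1→M4→Ref: bottleneck 6, flow now 12.
Augment Well→P1→P4→Ref: bottleneck 2, flow now 14.
Augment Well→P5→P1→P4→Ref: bottleneck 2, flow now 16.
No augmenting path remains; maximum flow = 16.
In the residual graph, reachable from Well: {Well, P5}.
Min-cut edges: Well→M1 (6), Well→P1 (2), P5→P1 (2), P5→P4 (3), P5→M4 (3); capacity 6 + 2 + 2 + 3 + 3 = 16.
This cut is saturated, so no flow can exceed 16.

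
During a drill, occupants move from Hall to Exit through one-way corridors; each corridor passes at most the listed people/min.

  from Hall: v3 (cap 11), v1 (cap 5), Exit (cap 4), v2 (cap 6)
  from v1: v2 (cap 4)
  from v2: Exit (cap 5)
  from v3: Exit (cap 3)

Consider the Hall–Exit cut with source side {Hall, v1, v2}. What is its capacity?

20

Edges leaving {Hall, v1, v2}: Hall→v3 (11), Hall→Exit (4), v2→Exit (5).
Cut capacity = 11 + 4 + 5 = 20.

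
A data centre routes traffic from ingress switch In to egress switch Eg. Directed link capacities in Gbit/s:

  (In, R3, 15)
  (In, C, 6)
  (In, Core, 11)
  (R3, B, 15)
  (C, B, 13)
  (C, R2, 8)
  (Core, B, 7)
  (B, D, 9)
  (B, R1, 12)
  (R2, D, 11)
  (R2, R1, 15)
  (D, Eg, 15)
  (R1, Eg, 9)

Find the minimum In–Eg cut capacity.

24

Augment In→R3→B→D→Eg: bottleneck 9, flow now 9.
Augment In→R3→B→R1→Eg: bottleneck 6, flow now 15.
Augment In→C→B→R1→Eg: bottleneck 3, flow now 18.
Augment In→C→R2→D→Eg: bottleneck 3, flow now 21.
Augment In→Core→B→C→R2→D→Eg: bottleneck 3, flow now 24. (uses reverse residual edge)
No augmenting path remains; maximum flow = 24.
By max-flow min-cut, the minimum cut capacity equals the max flow.
In the residual graph, reachable from In: {In, R3, Core, B, R1}.
Min-cut edges: In→C (6), B→D (9), R1→Eg (9); capacity 6 + 9 + 9 = 24.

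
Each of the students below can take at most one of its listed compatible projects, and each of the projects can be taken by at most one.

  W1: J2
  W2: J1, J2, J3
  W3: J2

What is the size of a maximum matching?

Unit-capacity flow: source→left, listed edges, right→sink; max matching = max flow.
Augmenting path W1→J2 (+1); matched 1.
Augmenting path W2→J1 (+1); matched 2.
No augmenting path remains; maximum matching = 2.
König certificate: {W2, J2} is a vertex cover of size 2 (every listed pair touches it), so no matching can be larger.

2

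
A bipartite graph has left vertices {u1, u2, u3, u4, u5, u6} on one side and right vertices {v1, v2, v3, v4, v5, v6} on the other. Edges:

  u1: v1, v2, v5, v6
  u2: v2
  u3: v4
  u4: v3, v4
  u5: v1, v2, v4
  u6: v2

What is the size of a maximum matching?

5

Unit-capacity flow: source→left, listed edges, right→sink; max matching = max flow.
Augmenting path u1→v1 (+1); matched 1.
Augmenting path u2→v2 (+1); matched 2.
Augmenting path u3→v4 (+1); matched 3.
Augmenting path u4→v3 (+1); matched 4.
Augmenting path u5→v1→u1→v5 (+1); matched 5.
No augmenting path remains; maximum matching = 5.
König certificate: {u1, u3, u4, u5, v2} is a vertex cover of size 5 (every listed pair touches it), so no matching can be larger.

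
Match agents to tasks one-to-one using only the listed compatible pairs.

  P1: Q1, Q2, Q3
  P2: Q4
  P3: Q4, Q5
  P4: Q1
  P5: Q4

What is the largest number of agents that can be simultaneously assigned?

4

Unit-capacity flow: source→left, listed edges, right→sink; max matching = max flow.
Augmenting path P1→Q1 (+1); matched 1.
Augmenting path P2→Q4 (+1); matched 2.
Augmenting path P3→Q5 (+1); matched 3.
Augmenting path P4→Q1→P1→Q2 (+1); matched 4.
No augmenting path remains; maximum matching = 4.
König certificate: {P1, P3, P4, Q4} is a vertex cover of size 4 (every listed pair touches it), so no matching can be larger.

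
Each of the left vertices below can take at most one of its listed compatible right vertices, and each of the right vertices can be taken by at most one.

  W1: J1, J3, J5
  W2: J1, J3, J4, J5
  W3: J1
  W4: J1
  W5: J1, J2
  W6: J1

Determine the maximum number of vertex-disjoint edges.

4

Unit-capacity flow: source→left, listed edges, right→sink; max matching = max flow.
Augmenting path W1→J1 (+1); matched 1.
Augmenting path W2→J3 (+1); matched 2.
Augmenting path W5→J2 (+1); matched 3.
Augmenting path W3→J1→W1→J5 (+1); matched 4.
No augmenting path remains; maximum matching = 4.
König certificate: {W1, W2, W5, J1} is a vertex cover of size 4 (every listed pair touches it), so no matching can be larger.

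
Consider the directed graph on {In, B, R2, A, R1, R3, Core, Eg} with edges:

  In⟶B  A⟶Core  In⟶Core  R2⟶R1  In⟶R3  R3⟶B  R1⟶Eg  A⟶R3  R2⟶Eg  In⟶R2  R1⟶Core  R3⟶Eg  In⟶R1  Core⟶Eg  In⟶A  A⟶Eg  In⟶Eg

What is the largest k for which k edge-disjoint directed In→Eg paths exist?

6

Assign every edge capacity 1; by Menger, the answer equals the max flow.
Path In→Eg (+1); total 1.
Path In→R2→Eg (+1); total 2.
Path In→A→Eg (+1); total 3.
Path In→R1→Eg (+1); total 4.
Path In→R3→Eg (+1); total 5.
Path In→Core→Eg (+1); total 6.
No residual In→Eg path; max flow = 6.
Certifying cut of size 6: {In→A, In→Core, In→Eg, In→R1, In→R2, In→R3}.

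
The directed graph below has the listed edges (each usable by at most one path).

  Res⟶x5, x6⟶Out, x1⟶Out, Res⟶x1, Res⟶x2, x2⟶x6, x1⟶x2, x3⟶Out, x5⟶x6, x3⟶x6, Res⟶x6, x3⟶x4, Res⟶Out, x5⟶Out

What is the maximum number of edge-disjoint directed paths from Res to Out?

Assign every edge capacity 1; by Menger, the answer equals the max flow.
Path Res→Out (+1); total 1.
Path Res→x1→Out (+1); total 2.
Path Res→x5→Out (+1); total 3.
Path Res→x6→Out (+1); total 4.
No residual Res→Out path; max flow = 4.
Certifying cut of size 4: {Res→Out, Res→x1, Res→x5, x6→Out}.

4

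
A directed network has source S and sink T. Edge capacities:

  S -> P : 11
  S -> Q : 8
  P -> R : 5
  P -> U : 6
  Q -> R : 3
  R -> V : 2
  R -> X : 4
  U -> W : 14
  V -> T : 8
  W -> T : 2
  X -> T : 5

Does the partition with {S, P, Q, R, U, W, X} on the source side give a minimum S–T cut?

Given cut capacity: 2 + 2 + 5 = 9.
Augment S→P→R→V→T: bottleneck 2, flow now 2.
Augment S→P→R→X→T: bottleneck 3, flow now 5.
Augment S→P→U→W→T: bottleneck 2, flow now 7.
Augment S→Q→R→X→T: bottleneck 1, flow now 8.
No augmenting path remains; maximum flow = 8.
In the residual graph, reachable from S: {S, P, Q, R, U, W}.
Min-cut edges: R→V (2), R→X (4), W→T (2); capacity 2 + 4 + 2 = 8.
Cut capacity 9 exceeds the max flow 8, so it is not minimum.

No — its capacity is 9, but the minimum cut has capacity 8.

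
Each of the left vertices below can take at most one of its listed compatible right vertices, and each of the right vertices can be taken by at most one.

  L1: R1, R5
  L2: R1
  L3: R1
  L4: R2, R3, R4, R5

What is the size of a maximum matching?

Unit-capacity flow: source→left, listed edges, right→sink; max matching = max flow.
Augmenting path L1→R1 (+1); matched 1.
Augmenting path L4→R2 (+1); matched 2.
Augmenting path L2→R1→L1→R5 (+1); matched 3.
No augmenting path remains; maximum matching = 3.
König certificate: {L1, L4, R1} is a vertex cover of size 3 (every listed pair touches it), so no matching can be larger.

3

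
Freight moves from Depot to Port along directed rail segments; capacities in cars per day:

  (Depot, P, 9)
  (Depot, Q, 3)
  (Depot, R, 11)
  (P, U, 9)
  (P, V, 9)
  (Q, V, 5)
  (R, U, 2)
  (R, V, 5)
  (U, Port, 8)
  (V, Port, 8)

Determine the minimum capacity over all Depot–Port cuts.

16

Augment Depot→P→U→Port: bottleneck 8, flow now 8.
Augment Depot→P→V→Port: bottleneck 1, flow now 9.
Augment Depot→Q→V→Port: bottleneck 3, flow now 12.
Augment Depot→R→V→Port: bottleneck 4, flow now 16.
No augmenting path remains; maximum flow = 16.
By max-flow min-cut, the minimum cut capacity equals the max flow.
In the residual graph, reachable from Depot: {Depot, P, Q, R, U, V}.
Min-cut edges: U→Port (8), V→Port (8); capacity 8 + 8 = 16.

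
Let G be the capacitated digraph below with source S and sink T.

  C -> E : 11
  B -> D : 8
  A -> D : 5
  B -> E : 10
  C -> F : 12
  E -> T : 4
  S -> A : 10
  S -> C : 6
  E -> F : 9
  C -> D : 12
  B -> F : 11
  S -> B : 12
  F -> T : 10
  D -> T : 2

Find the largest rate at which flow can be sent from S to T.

16

Augment S→A→D→T: bottleneck 2, flow now 2.
Augment S→B→E→T: bottleneck 4, flow now 6.
Augment S→B→F→T: bottleneck 8, flow now 14.
Augment S→C→F→T: bottleneck 2, flow now 16.
No augmenting path remains; maximum flow = 16.
In the residual graph, reachable from S: {S, A, B, C, D, E, F}.
Min-cut edges: D→T (2), E→T (4), F→T (10); capacity 2 + 4 + 10 = 16.
This cut is saturated, so no flow can exceed 16.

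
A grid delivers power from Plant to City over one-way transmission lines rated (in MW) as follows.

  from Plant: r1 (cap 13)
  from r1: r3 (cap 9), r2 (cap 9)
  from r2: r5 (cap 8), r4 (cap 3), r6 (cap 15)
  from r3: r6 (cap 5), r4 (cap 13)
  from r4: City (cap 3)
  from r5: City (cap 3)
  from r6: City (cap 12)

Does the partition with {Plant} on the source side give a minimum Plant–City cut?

Given cut capacity: 13 = 13.
Augment Plant→r1→r2→r4→City: bottleneck 3, flow now 3.
Augment Plant→r1→r2→r5→City: bottleneck 3, flow now 6.
Augment Plant→r1→r2→r6→City: bottleneck 3, flow now 9.
Augment Plant→r1→r3→r6→City: bottleneck 4, flow now 13.
No augmenting path remains; maximum flow = 13.
Cut capacity 13 equals the max flow, so it is a minimum cut.

Yes — it is a minimum cut (capacity 13).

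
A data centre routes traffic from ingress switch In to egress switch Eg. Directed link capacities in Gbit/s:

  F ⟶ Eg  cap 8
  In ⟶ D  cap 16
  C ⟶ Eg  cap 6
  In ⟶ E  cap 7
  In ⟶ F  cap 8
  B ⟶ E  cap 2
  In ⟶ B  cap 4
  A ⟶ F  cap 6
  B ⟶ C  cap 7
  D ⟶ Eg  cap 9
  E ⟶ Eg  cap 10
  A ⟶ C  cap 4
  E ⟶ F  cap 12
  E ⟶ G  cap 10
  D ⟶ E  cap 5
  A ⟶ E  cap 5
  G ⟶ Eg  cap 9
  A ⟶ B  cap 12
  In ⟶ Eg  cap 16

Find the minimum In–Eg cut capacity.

Augment In→Eg: bottleneck 16, flow now 16.
Augment In→D→Eg: bottleneck 9, flow now 25.
Augment In→E→Eg: bottleneck 7, flow now 32.
Augment In→F→Eg: bottleneck 8, flow now 40.
Augment In→B→C→Eg: bottleneck 4, flow now 44.
Augment In→D→E→Eg: bottleneck 3, flow now 47.
Augment In→D→E→G→Eg: bottleneck 2, flow now 49.
No augmenting path remains; maximum flow = 49.
By max-flow min-cut, the minimum cut capacity equals the max flow.
In the residual graph, reachable from In: {In, D}.
Min-cut edges: In→B (4), In→E (7), In→F (8), In→Eg (16), D→E (5), D→Eg (9); capacity 4 + 7 + 8 + 16 + 5 + 9 = 49.

49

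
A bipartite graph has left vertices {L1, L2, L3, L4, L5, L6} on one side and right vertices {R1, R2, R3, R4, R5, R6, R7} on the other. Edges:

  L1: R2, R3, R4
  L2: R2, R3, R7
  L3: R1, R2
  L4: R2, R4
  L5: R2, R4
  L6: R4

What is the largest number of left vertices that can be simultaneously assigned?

5

Unit-capacity flow: source→left, listed edges, right→sink; max matching = max flow.
Augmenting path L1→R2 (+1); matched 1.
Augmenting path L2→R3 (+1); matched 2.
Augmenting path L3→R1 (+1); matched 3.
Augmenting path L4→R4 (+1); matched 4.
Augmenting path L5→R2→L1→R3→L2→R7 (+1); matched 5.
No augmenting path remains; maximum matching = 5.
König certificate: {L1, L2, L3, R2, R4} is a vertex cover of size 5 (every listed pair touches it), so no matching can be larger.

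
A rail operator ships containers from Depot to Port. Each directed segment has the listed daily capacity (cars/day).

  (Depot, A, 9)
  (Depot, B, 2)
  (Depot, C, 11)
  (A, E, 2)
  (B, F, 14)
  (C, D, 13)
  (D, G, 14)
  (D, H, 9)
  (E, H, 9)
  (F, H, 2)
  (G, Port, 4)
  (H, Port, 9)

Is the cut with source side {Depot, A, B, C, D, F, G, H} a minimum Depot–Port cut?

No — its capacity is 15, but the minimum cut has capacity 13.

Given cut capacity: 2 + 4 + 9 = 15.
Augment Depot→A→E→H→Port: bottleneck 2, flow now 2.
Augment Depot→B→F→H→Port: bottleneck 2, flow now 4.
Augment Depot→C→D→G→Port: bottleneck 4, flow now 8.
Augment Depot→C→D→H→Port: bottleneck 5, flow now 13.
No augmenting path remains; maximum flow = 13.
In the residual graph, reachable from Depot: {Depot, A, B, C, D, E, F, G, H}.
Min-cut edges: G→Port (4), H→Port (9); capacity 4 + 9 = 13.
Cut capacity 15 exceeds the max flow 13, so it is not minimum.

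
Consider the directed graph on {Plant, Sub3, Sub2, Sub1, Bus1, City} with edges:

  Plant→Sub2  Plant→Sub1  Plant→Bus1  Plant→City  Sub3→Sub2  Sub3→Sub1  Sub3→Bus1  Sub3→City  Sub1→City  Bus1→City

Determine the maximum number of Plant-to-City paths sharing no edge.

3

Assign every edge capacity 1; by Menger, the answer equals the max flow.
Path Plant→City (+1); total 1.
Path Plant→Sub1→City (+1); total 2.
Path Plant→Bus1→City (+1); total 3.
No residual Plant→City path; max flow = 3.
Certifying cut of size 3: {Plant→Bus1, Plant→City, Plant→Sub1}.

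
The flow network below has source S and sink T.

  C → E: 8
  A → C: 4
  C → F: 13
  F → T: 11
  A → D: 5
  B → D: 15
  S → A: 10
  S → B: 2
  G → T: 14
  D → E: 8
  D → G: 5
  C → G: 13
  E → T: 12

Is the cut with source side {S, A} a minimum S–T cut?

Yes — it is a minimum cut (capacity 11).

Given cut capacity: 2 + 4 + 5 = 11.
Augment S→A→C→E→T: bottleneck 4, flow now 4.
Augment S→A→D→E→T: bottleneck 5, flow now 9.
Augment S→B→D→E→T: bottleneck 2, flow now 11.
No augmenting path remains; maximum flow = 11.
Cut capacity 11 equals the max flow, so it is a minimum cut.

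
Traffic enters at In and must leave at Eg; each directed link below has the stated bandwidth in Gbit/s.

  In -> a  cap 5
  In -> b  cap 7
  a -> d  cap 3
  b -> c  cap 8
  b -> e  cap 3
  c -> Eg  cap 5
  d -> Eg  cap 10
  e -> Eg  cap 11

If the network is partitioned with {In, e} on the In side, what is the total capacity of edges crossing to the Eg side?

Edges leaving {In, e}: In→a (5), In→b (7), e→Eg (11).
Cut capacity = 5 + 7 + 11 = 23.

23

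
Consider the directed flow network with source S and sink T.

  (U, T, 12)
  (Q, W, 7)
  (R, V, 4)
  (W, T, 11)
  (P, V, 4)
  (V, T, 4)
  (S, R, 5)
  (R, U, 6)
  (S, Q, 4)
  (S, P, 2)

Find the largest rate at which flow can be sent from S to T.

11

Augment S→P→V→T: bottleneck 2, flow now 2.
Augment S→Q→W→T: bottleneck 4, flow now 6.
Augment S→R→U→T: bottleneck 5, flow now 11.
No augmenting path remains; maximum flow = 11.
In the residual graph, reachable from S: {S}.
Min-cut edges: S→P (2), S→Q (4), S→R (5); capacity 2 + 4 + 5 = 11.
This cut is saturated, so no flow can exceed 11.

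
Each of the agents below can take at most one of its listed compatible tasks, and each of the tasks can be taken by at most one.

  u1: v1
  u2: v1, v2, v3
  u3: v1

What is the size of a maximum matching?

Unit-capacity flow: source→left, listed edges, right→sink; max matching = max flow.
Augmenting path u1→v1 (+1); matched 1.
Augmenting path u2→v2 (+1); matched 2.
No augmenting path remains; maximum matching = 2.
König certificate: {u2, v1} is a vertex cover of size 2 (every listed pair touches it), so no matching can be larger.

2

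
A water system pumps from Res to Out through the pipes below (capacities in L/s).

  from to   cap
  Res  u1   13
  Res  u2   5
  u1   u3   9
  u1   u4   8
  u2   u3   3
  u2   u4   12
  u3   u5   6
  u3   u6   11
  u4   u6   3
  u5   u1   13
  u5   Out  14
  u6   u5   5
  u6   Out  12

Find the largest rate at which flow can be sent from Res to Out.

15

Augment Res→u1→u3→u5→Out: bottleneck 6, flow now 6.
Augment Res→u1→u3→u6→Out: bottleneck 3, flow now 9.
Augment Res→u1→u4→u6→Out: bottleneck 3, flow now 12.
Augment Res→u2→u3→u6→Out: bottleneck 3, flow now 15.
No augmenting path remains; maximum flow = 15.
In the residual graph, reachable from Res: {Res, u1, u2, u4}.
Min-cut edges: u1→u3 (9), u2→u3 (3), u4→u6 (3); capacity 9 + 3 + 3 = 15.
This cut is saturated, so no flow can exceed 15.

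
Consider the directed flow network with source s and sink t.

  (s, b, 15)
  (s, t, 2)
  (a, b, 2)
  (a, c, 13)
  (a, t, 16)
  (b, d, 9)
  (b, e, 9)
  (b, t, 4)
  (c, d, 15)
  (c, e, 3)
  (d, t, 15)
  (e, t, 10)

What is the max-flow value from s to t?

Augment s→t: bottleneck 2, flow now 2.
Augment s→b→t: bottleneck 4, flow now 6.
Augment s→b→d→t: bottleneck 9, flow now 15.
Augment s→b→e→t: bottleneck 2, flow now 17.
No augmenting path remains; maximum flow = 17.
In the residual graph, reachable from s: {s}.
Min-cut edges: s→b (15), s→t (2); capacity 15 + 2 = 17.
This cut is saturated, so no flow can exceed 17.

17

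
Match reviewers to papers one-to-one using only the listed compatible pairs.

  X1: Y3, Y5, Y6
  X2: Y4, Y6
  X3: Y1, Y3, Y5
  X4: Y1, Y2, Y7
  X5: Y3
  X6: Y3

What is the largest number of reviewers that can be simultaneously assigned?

Unit-capacity flow: source→left, listed edges, right→sink; max matching = max flow.
Augmenting path X1→Y3 (+1); matched 1.
Augmenting path X2→Y4 (+1); matched 2.
Augmenting path X3→Y1 (+1); matched 3.
Augmenting path X4→Y2 (+1); matched 4.
Augmenting path X5→Y3→X1→Y5 (+1); matched 5.
No augmenting path remains; maximum matching = 5.
König certificate: {X1, X2, X3, X4, Y3} is a vertex cover of size 5 (every listed pair touches it), so no matching can be larger.

5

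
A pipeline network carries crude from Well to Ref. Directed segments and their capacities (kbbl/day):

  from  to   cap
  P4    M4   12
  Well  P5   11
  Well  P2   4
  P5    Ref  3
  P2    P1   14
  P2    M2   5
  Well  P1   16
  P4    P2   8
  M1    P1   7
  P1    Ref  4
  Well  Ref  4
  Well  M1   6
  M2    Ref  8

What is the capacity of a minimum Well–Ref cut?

Augment Well→Ref: bottleneck 4, flow now 4.
Augment Well→P5→Ref: bottleneck 3, flow now 7.
Augment Well→P1→Ref: bottleneck 4, flow now 11.
Augment Well→P2→M2→Ref: bottleneck 4, flow now 15.
No augmenting path remains; maximum flow = 15.
By max-flow min-cut, the minimum cut capacity equals the max flow.
In the residual graph, reachable from Well: {Well, M1, P5, P1}.
Min-cut edges: Well→P2 (4), Well→Ref (4), P5→Ref (3), P1→Ref (4); capacity 4 + 4 + 3 + 4 = 15.

15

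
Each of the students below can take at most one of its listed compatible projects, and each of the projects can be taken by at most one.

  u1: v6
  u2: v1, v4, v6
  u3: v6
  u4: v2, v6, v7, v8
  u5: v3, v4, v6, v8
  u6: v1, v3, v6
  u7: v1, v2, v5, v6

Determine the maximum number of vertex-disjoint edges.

Unit-capacity flow: source→left, listed edges, right→sink; max matching = max flow.
Augmenting path u1→v6 (+1); matched 1.
Augmenting path u2→v1 (+1); matched 2.
Augmenting path u4→v2 (+1); matched 3.
Augmenting path u5→v3 (+1); matched 4.
Augmenting path u7→v5 (+1); matched 5.
Augmenting path u6→v1→u2→v4 (+1); matched 6.
No augmenting path remains; maximum matching = 6.
König certificate: {u2, u4, u5, u6, u7, v6} is a vertex cover of size 6 (every listed pair touches it), so no matching can be larger.

6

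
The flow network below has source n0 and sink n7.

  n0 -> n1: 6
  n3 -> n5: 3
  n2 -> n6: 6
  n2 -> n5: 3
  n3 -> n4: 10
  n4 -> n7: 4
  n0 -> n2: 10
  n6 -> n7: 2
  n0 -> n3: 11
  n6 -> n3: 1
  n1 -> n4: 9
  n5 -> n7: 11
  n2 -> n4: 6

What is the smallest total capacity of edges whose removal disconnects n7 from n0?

Augment n0→n1→n4→n7: bottleneck 4, flow now 4.
Augment n0→n2→n5→n7: bottleneck 3, flow now 7.
Augment n0→n2→n6→n7: bottleneck 2, flow now 9.
Augment n0→n3→n5→n7: bottleneck 3, flow now 12.
No augmenting path remains; maximum flow = 12.
By max-flow min-cut, the minimum cut capacity equals the max flow.
In the residual graph, reachable from n0: {n0, n1, n2, n3, n4, n6}.
Min-cut edges: n2→n5 (3), n3→n5 (3), n4→n7 (4), n6→n7 (2); capacity 3 + 3 + 4 + 2 = 12.

12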